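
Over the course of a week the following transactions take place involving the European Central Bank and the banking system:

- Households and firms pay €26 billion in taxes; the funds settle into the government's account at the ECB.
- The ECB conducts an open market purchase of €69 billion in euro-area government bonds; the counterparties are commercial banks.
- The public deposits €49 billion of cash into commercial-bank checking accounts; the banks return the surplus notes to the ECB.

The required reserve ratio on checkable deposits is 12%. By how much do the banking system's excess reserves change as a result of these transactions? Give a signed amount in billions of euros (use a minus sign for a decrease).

+€89.24 billion

Government account inflow €26 billion: reserves −€26B, deposits −€26B.
OMO purchase (from banks) €69 billion: reserves +€69B, deposits 0.
Currency deposit €49 billion: reserves +€49B, deposits +€49B.
Totals: Δreserves = +€92B, Δdeposits = +€23B.
Δrequired reserves = 12% × +€23B = +€2.76B.
Δexcess reserves = Δreserves − Δrequired = +€92B − (+€2.76B) = +€89.24 billion.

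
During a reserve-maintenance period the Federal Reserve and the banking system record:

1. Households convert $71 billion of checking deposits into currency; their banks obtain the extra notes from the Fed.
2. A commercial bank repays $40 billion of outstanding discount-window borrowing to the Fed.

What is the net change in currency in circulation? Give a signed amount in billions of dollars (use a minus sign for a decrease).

Currency withdrawal $71 billion: notes leave the central bank → +$71B.
Discount-window repayment $40 billion: no currency enters or leaves circulation → 0.
Net: 71 + 0 = +$71 billion.

+$71 billion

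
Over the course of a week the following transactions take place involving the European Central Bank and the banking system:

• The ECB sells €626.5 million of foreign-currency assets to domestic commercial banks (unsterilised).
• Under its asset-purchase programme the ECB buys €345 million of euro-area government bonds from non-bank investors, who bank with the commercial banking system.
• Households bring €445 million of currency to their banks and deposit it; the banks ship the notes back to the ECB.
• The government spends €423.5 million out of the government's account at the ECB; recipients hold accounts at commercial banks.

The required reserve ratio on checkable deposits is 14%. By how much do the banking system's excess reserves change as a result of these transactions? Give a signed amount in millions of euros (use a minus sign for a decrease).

+€417.11 million

FX sale €626.5 million: reserves −€626.5M, deposits 0.
Asset purchase (from non-banks) €345 million: reserves +€345M, deposits +€345M.
Currency deposit €445 million: reserves +€445M, deposits +€445M.
Government spending €423.5 million: reserves +€423.5M, deposits +€423.5M.
Totals: Δreserves = +€587M, Δdeposits = +€1213.5M.
Δrequired reserves = 14% × +€1213.5M = +€169.89M.
Δexcess reserves = Δreserves − Δrequired = +€587M − (+€169.89M) = +€417.11 million.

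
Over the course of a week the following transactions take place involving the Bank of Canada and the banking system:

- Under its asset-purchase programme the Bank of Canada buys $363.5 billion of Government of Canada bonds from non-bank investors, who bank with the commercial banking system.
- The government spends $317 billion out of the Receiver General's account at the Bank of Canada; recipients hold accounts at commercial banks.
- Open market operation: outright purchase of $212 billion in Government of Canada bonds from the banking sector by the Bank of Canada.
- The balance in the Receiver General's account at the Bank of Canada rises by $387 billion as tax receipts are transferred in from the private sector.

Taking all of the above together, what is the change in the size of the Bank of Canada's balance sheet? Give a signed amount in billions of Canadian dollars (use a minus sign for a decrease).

+$575.5 billion

Bank of Canada balance sheet:
  Assets:      Securities +$575.5B
  Liabilities: Bank reserves +$505.5B, Government deposits +$70B
Change in total Bank of Canada assets = +$575.5 billion.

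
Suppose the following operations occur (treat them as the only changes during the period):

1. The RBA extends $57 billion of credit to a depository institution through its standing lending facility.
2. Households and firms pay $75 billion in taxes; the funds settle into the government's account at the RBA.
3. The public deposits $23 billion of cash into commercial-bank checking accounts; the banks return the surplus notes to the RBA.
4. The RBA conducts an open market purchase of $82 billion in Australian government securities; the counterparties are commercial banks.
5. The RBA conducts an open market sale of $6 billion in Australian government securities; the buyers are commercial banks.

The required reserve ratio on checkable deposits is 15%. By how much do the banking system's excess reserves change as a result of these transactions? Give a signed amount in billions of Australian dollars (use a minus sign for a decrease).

Discount-window loan $57 billion: reserves +$57B, deposits 0.
Government account inflow $75 billion: reserves −$75B, deposits −$75B.
Currency deposit $23 billion: reserves +$23B, deposits +$23B.
OMO purchase (from banks) $82 billion: reserves +$82B, deposits 0.
OMO sale (to banks) $6 billion: reserves −$6B, deposits 0.
Totals: Δreserves = +$81B, Δdeposits = −$52B.
Δrequired reserves = 15% × −$52B = −$7.8B.
Δexcess reserves = Δreserves − Δrequired = +$81B − (−$7.8B) = +$88.8 billion.

+$88.8 billion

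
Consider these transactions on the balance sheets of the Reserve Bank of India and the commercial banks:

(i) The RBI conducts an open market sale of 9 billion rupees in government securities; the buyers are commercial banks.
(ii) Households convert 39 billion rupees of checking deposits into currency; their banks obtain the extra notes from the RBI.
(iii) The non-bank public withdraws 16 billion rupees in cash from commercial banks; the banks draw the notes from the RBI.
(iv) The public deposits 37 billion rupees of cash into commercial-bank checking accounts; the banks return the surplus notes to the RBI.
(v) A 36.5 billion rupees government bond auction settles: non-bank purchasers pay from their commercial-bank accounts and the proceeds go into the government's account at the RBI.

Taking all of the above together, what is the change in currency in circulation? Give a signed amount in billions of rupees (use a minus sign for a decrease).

RBI balance sheet:
  Assets:      Securities −9B
  Liabilities: Bank reserves −63.5B, Currency in circulation +18B, Government deposits +36.5B
So the change in currency in circulation is +18 billion.

+18 billion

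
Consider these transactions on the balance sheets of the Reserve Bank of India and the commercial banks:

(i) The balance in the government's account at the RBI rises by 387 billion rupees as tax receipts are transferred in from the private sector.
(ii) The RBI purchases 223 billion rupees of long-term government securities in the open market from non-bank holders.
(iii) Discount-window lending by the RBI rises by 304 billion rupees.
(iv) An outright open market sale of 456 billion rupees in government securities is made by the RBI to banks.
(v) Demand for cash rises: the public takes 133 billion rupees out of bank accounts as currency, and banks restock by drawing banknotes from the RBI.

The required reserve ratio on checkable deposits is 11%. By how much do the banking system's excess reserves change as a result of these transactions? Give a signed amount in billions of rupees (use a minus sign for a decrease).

-416.33 billion

Government account inflow 387 billion rupees: reserves −387B, deposits −387B.
Asset purchase (from non-banks) 223 billion rupees: reserves +223B, deposits +223B.
Discount-window loan 304 billion rupees: reserves +304B, deposits 0.
OMO sale (to banks) 456 billion rupees: reserves −456B, deposits 0.
Currency withdrawal 133 billion rupees: reserves −133B, deposits −133B.
Totals: Δreserves = −449B, Δdeposits = −297B.
Δrequired reserves = 11% × −297B = −32.67B.
Δexcess reserves = Δreserves − Δrequired = −449B − (−32.67B) = -416.33 billion.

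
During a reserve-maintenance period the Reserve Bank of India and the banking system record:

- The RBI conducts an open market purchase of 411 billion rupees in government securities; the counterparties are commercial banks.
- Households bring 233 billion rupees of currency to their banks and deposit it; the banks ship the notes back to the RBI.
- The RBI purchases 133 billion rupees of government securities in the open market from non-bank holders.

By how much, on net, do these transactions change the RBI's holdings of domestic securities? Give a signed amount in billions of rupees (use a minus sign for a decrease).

RBI balance sheet:
  Assets:      Securities +544B
  Liabilities: Bank reserves +777B, Currency in circulation −233B
So the change in the RBI's holdings of domestic securities is +544 billion.

+544 billion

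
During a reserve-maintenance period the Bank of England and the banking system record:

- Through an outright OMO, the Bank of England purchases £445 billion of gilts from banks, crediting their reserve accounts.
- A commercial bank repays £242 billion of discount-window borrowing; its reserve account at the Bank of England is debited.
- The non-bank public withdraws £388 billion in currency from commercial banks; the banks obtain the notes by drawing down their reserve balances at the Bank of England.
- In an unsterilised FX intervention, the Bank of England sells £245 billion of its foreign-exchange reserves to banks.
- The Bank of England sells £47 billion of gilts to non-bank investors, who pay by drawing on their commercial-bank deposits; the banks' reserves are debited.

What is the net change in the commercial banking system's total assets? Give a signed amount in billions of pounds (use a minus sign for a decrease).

OMO purchase (from banks) £445 billion: just an asset swap on bank balance sheets → 0.
Discount-window repayment £242 billion: bank balance sheets shrink → −£242B.
Currency withdrawal £388 billion: bank balance sheets shrink → −£388B.
FX sale £245 billion: just an asset swap on bank balance sheets → 0.
Asset sale (to non-banks) £47 billion: bank balance sheets shrink → −£47B.
Net: 0 − 242 − 388 + 0 − 47 = -£677 billion.

-£677 billion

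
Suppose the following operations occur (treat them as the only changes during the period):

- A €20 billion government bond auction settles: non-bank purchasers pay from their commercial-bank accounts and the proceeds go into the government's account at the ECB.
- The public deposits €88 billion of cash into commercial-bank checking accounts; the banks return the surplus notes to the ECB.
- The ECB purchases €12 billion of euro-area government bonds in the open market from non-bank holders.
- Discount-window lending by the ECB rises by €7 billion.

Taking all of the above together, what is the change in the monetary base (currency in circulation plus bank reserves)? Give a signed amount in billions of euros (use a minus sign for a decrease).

ECB balance sheet:
  Assets:      Securities +€12B, Loans to banks +€7B
  Liabilities: Bank reserves +€87B, Currency in circulation −€88B, Government deposits +€20B
Commercial banking system:
  Assets:      Reserves at CB +€87B
  Liabilities: Checkable deposits +€80B, Borrowings from CB +€7B
Monetary base = currency + reserves: −€88B + (+€87B) = -€1 billion.

-€1 billion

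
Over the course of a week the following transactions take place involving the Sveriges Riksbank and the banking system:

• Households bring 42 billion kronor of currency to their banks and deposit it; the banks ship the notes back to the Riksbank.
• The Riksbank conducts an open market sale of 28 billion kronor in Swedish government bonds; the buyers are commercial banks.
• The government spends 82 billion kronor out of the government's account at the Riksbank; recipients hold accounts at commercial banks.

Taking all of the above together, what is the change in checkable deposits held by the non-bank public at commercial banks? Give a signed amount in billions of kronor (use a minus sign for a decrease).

+124 billion

Currency deposit 42 billion kronor: non-bank counterparties' bank balances rise → +42B.
OMO sale (to banks) 28 billion kronor: the counterparty is a bank, so public deposits are unchanged → 0.
Government spending 82 billion kronor: non-bank counterparties' bank balances rise → +82B.
Net: 42 + 0 + 82 = +124 billion.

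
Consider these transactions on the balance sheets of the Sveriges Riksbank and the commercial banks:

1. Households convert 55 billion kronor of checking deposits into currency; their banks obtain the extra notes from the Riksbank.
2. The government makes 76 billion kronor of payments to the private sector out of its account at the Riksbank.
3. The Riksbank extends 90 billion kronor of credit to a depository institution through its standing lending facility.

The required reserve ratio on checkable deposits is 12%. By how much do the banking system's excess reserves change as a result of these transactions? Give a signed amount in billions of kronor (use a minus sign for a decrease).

Currency withdrawal 55 billion kronor: reserves −55B, deposits −55B.
Government spending 76 billion kronor: reserves +76B, deposits +76B.
Discount-window loan 90 billion kronor: reserves +90B, deposits 0.
Totals: Δreserves = +111B, Δdeposits = +21B.
Δrequired reserves = 12% × +21B = +2.52B.
Δexcess reserves = Δreserves − Δrequired = +111B − (+2.52B) = +108.48 billion.

+108.48 billion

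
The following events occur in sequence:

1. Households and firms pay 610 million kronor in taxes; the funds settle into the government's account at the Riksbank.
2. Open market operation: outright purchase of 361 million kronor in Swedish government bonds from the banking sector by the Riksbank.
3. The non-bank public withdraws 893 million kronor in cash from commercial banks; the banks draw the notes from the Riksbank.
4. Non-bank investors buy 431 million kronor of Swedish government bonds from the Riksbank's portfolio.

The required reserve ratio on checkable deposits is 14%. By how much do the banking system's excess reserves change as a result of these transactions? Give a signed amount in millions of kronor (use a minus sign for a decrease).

-1302.24 million

Government account inflow 610 million kronor: reserves −610M, deposits −610M.
OMO purchase (from banks) 361 million kronor: reserves +361M, deposits 0.
Currency withdrawal 893 million kronor: reserves −893M, deposits −893M.
Asset sale (to non-banks) 431 million kronor: reserves −431M, deposits −431M.
Totals: Δreserves = −1573M, Δdeposits = −1934M.
Δrequired reserves = 14% × −1934M = −270.76M.
Δexcess reserves = Δreserves − Δrequired = −1573M − (−270.76M) = -1302.24 million.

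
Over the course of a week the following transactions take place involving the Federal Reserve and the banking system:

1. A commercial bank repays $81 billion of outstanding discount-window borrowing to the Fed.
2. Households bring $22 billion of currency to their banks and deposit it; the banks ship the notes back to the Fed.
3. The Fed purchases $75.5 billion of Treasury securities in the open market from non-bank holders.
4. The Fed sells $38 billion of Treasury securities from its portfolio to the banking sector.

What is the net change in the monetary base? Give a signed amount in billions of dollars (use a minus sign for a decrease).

-$43.5 billion

Fed balance sheet:
  Assets:      Securities +$37.5B, Loans to banks −$81B
  Liabilities: Bank reserves −$21.5B, Currency in circulation −$22B
Commercial banking system:
  Assets:      Reserves at CB −$21.5B, Securities +$38B
  Liabilities: Checkable deposits +$97.5B, Borrowings from CB −$81B
Monetary base = currency + reserves: −$22B + (−$21.5B) = -$43.5 billion.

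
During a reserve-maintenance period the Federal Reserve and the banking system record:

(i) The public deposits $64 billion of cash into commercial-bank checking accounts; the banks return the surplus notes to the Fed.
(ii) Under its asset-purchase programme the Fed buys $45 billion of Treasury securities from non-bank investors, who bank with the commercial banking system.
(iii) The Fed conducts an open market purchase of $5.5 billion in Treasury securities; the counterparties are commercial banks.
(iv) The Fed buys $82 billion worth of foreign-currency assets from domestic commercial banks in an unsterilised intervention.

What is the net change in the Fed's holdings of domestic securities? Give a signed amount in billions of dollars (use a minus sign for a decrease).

+$50.5 billion

Currency deposit $64 billion: the Fed's securities portfolio is untouched → 0.
Asset purchase (from non-banks) $45 billion: securities added to the Fed's portfolio → +$45B.
OMO purchase (from banks) $5.5 billion: securities added to the Fed's portfolio → +$5.5B.
FX purchase $82 billion: the Fed's securities portfolio is untouched → 0.
Net: 0 + 45 + 5.5 + 0 = +$50.5 billion.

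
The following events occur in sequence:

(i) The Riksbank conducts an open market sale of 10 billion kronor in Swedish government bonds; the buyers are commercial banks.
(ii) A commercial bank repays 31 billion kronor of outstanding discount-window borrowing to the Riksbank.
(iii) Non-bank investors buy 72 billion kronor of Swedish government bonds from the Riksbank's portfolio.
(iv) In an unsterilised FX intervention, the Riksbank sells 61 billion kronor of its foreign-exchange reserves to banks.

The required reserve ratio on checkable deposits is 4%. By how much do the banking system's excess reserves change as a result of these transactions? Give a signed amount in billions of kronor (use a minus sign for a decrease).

-171.12 billion

OMO sale (to banks) 10 billion kronor: reserves −10B, deposits 0.
Discount-window repayment 31 billion kronor: reserves −31B, deposits 0.
Asset sale (to non-banks) 72 billion kronor: reserves −72B, deposits −72B.
FX sale 61 billion kronor: reserves −61B, deposits 0.
Totals: Δreserves = −174B, Δdeposits = −72B.
Δrequired reserves = 4% × −72B = −2.88B.
Δexcess reserves = Δreserves − Δrequired = −174B − (−2.88B) = -171.12 billion.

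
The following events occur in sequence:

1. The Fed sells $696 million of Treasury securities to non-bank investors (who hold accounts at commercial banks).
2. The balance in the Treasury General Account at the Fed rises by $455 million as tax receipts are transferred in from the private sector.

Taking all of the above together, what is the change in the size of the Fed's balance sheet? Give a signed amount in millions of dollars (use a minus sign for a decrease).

Fed balance sheet:
  Assets:      Securities −$696M
  Liabilities: Bank reserves −$1151M, Government deposits +$455M
Commercial banking system:
  Assets:      Reserves at CB −$1151M
  Liabilities: Checkable deposits −$1151M
Change in total Fed assets = -$696 million.

-$696 million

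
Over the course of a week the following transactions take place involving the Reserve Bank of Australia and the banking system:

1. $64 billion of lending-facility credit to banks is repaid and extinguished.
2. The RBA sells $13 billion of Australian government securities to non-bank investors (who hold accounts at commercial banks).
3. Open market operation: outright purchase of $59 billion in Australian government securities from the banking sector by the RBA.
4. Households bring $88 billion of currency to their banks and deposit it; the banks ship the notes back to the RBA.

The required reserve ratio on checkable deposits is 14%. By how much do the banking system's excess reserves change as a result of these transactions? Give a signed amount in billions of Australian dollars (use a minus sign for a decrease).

+$59.5 billion

Discount-window repayment $64 billion: reserves −$64B, deposits 0.
Asset sale (to non-banks) $13 billion: reserves −$13B, deposits −$13B.
OMO purchase (from banks) $59 billion: reserves +$59B, deposits 0.
Currency deposit $88 billion: reserves +$88B, deposits +$88B.
Totals: Δreserves = +$70B, Δdeposits = +$75B.
Δrequired reserves = 14% × +$75B = +$10.5B.
Δexcess reserves = Δreserves − Δrequired = +$70B − (+$10.5B) = +$59.5 billion.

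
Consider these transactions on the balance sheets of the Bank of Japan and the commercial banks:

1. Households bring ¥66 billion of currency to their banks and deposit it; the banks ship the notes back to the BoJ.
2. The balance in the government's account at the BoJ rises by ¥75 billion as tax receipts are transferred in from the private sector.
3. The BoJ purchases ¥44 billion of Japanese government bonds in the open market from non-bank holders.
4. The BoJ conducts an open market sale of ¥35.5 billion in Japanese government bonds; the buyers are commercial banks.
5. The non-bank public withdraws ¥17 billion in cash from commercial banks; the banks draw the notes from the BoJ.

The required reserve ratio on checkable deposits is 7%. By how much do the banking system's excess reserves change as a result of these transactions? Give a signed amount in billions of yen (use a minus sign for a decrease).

-¥18.76 billion

Currency deposit ¥66 billion: reserves +¥66B, deposits +¥66B.
Government account inflow ¥75 billion: reserves −¥75B, deposits −¥75B.
Asset purchase (from non-banks) ¥44 billion: reserves +¥44B, deposits +¥44B.
OMO sale (to banks) ¥35.5 billion: reserves −¥35.5B, deposits 0.
Currency withdrawal ¥17 billion: reserves −¥17B, deposits −¥17B.
Totals: Δreserves = −¥17.5B, Δdeposits = +¥18B.
Δrequired reserves = 7% × +¥18B = +¥1.26B.
Δexcess reserves = Δreserves − Δrequired = −¥17.5B − (+¥1.26B) = -¥18.76 billion.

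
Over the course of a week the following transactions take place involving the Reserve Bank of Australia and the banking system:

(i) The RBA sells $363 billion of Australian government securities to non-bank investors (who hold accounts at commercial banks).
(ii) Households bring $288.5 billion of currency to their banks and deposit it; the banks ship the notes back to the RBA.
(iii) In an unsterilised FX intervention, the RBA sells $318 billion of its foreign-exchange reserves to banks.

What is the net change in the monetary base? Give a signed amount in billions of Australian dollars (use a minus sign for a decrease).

-$681 billion

RBA balance sheet:
  Assets:      Securities −$363B, Foreign assets −$318B
  Liabilities: Bank reserves −$392.5B, Currency in circulation −$288.5B
Monetary base = currency + reserves: −$288.5B + (−$392.5B) = -$681 billion.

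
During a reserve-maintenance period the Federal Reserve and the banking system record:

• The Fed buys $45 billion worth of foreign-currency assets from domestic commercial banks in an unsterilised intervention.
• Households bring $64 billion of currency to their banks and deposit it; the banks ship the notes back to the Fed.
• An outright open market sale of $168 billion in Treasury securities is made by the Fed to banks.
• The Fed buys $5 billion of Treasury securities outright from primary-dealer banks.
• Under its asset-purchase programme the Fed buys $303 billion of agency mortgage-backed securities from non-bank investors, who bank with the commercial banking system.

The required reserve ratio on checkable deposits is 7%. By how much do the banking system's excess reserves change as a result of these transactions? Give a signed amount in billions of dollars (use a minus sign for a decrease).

FX purchase $45 billion: reserves +$45B, deposits 0.
Currency deposit $64 billion: reserves +$64B, deposits +$64B.
OMO sale (to banks) $168 billion: reserves −$168B, deposits 0.
OMO purchase (from banks) $5 billion: reserves +$5B, deposits 0.
Asset purchase (from non-banks) $303 billion: reserves +$303B, deposits +$303B.
Totals: Δreserves = +$249B, Δdeposits = +$367B.
Δrequired reserves = 7% × +$367B = +$25.69B.
Δexcess reserves = Δreserves − Δrequired = +$249B − (+$25.69B) = +$223.31 billion.

+$223.31 billion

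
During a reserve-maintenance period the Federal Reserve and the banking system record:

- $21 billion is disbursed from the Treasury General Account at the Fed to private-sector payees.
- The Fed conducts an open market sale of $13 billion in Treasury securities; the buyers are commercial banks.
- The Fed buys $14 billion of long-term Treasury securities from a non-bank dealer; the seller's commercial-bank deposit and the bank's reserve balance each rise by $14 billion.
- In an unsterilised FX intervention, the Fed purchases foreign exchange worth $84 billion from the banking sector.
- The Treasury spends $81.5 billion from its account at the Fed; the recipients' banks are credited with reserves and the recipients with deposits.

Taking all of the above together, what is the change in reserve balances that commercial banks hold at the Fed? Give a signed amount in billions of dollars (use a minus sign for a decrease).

Government spending $21 billion: government payments flow into bank reserve accounts → +$21B.
OMO sale (to banks) $13 billion: the buying banks pay out of their reserve balances → −$13B.
Asset purchase (from non-banks) $14 billion: the Fed pays by crediting reserve accounts → +$14B.
FX purchase $84 billion: the Fed pays by crediting reserve accounts → +$84B.
Government spending $81.5 billion: government payments flow into bank reserve accounts → +$81.5B.
Net: 21 − 13 + 14 + 84 + 81.5 = +$187.5 billion.

+$187.5 billion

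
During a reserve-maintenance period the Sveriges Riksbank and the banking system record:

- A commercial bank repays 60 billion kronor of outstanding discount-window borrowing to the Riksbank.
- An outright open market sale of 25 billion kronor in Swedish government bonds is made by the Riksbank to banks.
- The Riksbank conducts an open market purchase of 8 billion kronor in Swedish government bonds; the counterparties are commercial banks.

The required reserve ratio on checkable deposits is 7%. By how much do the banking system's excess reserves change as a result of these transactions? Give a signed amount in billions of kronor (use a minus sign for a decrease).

Discount-window repayment 60 billion kronor: reserves −60B, deposits 0.
OMO sale (to banks) 25 billion kronor: reserves −25B, deposits 0.
OMO purchase (from banks) 8 billion kronor: reserves +8B, deposits 0.
Totals: Δreserves = −77B, Δdeposits = 0.
Δrequired reserves = 7% × 0 = 0.
Δexcess reserves = Δreserves − Δrequired = −77B − (0) = -77 billion.

-77 billion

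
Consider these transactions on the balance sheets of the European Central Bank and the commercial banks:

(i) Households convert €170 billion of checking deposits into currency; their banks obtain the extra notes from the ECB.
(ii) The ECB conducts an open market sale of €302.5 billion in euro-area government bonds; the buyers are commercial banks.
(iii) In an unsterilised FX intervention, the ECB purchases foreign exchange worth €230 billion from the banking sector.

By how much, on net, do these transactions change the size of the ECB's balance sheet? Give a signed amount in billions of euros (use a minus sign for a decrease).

ECB balance sheet:
  Assets:      Securities −€302.5B, Foreign assets +€230B
  Liabilities: Bank reserves −€242.5B, Currency in circulation +€170B
Commercial banking system:
  Assets:      Reserves at CB −€242.5B, Securities +€302.5B, Foreign assets −€230B
  Liabilities: Checkable deposits −€170B
Change in total ECB assets = -€72.5 billion.

-€72.5 billion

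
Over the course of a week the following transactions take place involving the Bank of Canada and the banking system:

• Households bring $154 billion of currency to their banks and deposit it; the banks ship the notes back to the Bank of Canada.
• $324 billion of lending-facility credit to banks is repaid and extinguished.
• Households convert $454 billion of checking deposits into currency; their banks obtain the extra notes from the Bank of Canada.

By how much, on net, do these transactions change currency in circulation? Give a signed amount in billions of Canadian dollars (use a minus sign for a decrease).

+$300 billion

Currency deposit $154 billion: notes return to the central bank → −$154B.
Discount-window repayment $324 billion: no currency enters or leaves circulation → 0.
Currency withdrawal $454 billion: notes leave the central bank → +$454B.
Net: −154 + 0 + 454 = +$300 billion.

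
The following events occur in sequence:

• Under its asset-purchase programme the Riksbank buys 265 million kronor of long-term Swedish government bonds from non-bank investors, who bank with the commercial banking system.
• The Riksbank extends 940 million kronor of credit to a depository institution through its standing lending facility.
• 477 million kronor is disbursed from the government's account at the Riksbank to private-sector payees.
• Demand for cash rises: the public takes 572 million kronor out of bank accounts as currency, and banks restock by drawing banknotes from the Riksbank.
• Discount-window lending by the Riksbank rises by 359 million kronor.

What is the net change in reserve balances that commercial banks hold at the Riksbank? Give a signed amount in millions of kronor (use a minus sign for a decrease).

Riksbank balance sheet:
  Assets:      Securities +265M, Loans to banks +1299M
  Liabilities: Bank reserves +1469M, Currency in circulation +572M, Government deposits −477M
Commercial banking system:
  Assets:      Reserves at CB +1469M
  Liabilities: Checkable deposits +170M, Borrowings from CB +1299M
So the change in reserve balances that commercial banks hold at the Riksbank is +1469 million.

+1469 million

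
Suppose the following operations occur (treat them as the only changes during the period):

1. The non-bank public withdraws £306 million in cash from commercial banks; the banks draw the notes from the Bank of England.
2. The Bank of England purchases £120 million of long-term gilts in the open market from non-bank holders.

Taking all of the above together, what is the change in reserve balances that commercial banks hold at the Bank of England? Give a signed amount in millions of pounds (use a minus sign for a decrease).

-£186 million

Currency withdrawal £306 million: banks swap reserves for currency → −£306M.
Asset purchase (from non-banks) £120 million: the Bank of England pays by crediting reserve accounts → +£120M.
Net: −306 + 120 = -£186 million.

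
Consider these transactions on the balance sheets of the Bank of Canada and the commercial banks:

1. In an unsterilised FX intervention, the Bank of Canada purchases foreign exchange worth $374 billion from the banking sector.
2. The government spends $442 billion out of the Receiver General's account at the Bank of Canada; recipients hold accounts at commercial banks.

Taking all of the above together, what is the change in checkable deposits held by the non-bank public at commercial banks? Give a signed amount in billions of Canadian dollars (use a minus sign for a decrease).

FX purchase $374 billion: the counterparty is a bank, so public deposits are unchanged → 0.
Government spending $442 billion: non-bank counterparties' bank balances rise → +$442B.
Net: 0 + 442 = +$442 billion.

+$442 billion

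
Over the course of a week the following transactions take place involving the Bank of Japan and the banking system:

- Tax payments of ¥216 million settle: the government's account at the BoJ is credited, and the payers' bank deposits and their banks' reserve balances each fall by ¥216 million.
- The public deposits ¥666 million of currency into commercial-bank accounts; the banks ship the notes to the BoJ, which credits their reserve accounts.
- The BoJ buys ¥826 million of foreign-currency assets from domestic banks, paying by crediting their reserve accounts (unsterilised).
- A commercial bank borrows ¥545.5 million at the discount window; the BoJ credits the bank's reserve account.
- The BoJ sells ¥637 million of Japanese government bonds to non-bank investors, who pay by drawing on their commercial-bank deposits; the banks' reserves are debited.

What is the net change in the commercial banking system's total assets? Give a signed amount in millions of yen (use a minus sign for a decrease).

+¥358.5 million

Government account inflow ¥216 million: bank balance sheets shrink → −¥216M.
Currency deposit ¥666 million: bank balance sheets expand → +¥666M.
FX purchase ¥826 million: just an asset swap on bank balance sheets → 0.
Discount-window loan ¥545.5 million: bank balance sheets expand → +¥545.5M.
Asset sale (to non-banks) ¥637 million: bank balance sheets shrink → −¥637M.
Net: −216 + 666 + 0 + 545.5 − 637 = +¥358.5 million.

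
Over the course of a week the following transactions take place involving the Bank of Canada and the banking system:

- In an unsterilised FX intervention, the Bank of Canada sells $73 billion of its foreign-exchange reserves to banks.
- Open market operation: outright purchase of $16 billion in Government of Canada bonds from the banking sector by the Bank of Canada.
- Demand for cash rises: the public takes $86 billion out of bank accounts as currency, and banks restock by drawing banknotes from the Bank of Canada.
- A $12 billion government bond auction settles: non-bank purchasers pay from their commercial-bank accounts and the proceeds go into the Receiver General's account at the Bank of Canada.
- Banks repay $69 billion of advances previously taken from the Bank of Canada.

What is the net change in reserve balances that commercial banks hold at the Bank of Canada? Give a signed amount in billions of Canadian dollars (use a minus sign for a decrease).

Bank of Canada balance sheet:
  Assets:      Securities +$16B, Loans to banks −$69B, Foreign assets −$73B
  Liabilities: Bank reserves −$224B, Currency in circulation +$86B, Government deposits +$12B
So the change in reserve balances that commercial banks hold at the Bank of Canada is -$224 billion.

-$224 billion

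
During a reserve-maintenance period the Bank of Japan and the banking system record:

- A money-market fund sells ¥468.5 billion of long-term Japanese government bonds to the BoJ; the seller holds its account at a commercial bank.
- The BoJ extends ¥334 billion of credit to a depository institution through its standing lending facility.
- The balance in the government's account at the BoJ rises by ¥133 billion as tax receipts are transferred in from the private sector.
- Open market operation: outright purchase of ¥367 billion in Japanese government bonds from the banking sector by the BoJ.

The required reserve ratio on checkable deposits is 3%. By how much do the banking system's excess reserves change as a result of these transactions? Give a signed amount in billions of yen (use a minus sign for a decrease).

Asset purchase (from non-banks) ¥468.5 billion: reserves +¥468.5B, deposits +¥468.5B.
Discount-window loan ¥334 billion: reserves +¥334B, deposits 0.
Government account inflow ¥133 billion: reserves −¥133B, deposits −¥133B.
OMO purchase (from banks) ¥367 billion: reserves +¥367B, deposits 0.
Totals: Δreserves = +¥1036.5B, Δdeposits = +¥335.5B.
Δrequired reserves = 3% × +¥335.5B = +¥10.065B.
Δexcess reserves = Δreserves − Δrequired = +¥1036.5B − (+¥10.065B) = +¥1026.435 billion.

+¥1026.435 billion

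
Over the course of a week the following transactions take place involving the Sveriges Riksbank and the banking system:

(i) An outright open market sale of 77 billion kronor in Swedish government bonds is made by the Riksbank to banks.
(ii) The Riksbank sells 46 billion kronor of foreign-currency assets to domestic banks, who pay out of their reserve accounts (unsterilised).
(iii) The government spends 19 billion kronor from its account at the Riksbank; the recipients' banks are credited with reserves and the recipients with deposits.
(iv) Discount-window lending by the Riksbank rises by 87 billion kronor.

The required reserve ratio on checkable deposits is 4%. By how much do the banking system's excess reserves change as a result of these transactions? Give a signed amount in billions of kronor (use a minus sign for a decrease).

OMO sale (to banks) 77 billion kronor: reserves −77B, deposits 0.
FX sale 46 billion kronor: reserves −46B, deposits 0.
Government spending 19 billion kronor: reserves +19B, deposits +19B.
Discount-window loan 87 billion kronor: reserves +87B, deposits 0.
Totals: Δreserves = −17B, Δdeposits = +19B.
Δrequired reserves = 4% × +19B = +0.76B.
Δexcess reserves = Δreserves − Δrequired = −17B − (+0.76B) = -17.76 billion.

-17.76 billion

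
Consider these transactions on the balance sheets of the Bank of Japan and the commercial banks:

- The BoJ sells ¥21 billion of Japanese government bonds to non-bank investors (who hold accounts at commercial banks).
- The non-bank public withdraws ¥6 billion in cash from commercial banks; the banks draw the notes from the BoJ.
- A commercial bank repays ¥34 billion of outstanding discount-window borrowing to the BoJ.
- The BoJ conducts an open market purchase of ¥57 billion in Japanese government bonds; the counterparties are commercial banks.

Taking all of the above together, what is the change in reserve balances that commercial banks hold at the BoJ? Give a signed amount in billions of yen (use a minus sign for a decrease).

BoJ balance sheet:
  Assets:      Securities +¥36B, Loans to banks −¥34B
  Liabilities: Bank reserves −¥4B, Currency in circulation +¥6B
So the change in reserve balances that commercial banks hold at the BoJ is -¥4 billion.

-¥4 billion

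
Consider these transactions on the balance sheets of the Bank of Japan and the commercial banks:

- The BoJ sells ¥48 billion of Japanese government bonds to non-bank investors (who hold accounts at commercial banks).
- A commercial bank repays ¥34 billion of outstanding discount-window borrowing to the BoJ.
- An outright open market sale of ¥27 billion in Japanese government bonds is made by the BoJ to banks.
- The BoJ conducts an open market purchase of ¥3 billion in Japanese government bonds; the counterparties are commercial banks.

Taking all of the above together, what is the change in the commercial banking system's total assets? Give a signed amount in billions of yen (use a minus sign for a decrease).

Asset sale (to non-banks) ¥48 billion: bank balance sheets shrink → −¥48B.
Discount-window repayment ¥34 billion: bank balance sheets shrink → −¥34B.
OMO sale (to banks) ¥27 billion: just an asset swap on bank balance sheets → 0.
OMO purchase (from banks) ¥3 billion: just an asset swap on bank balance sheets → 0.
Net: −48 − 34 + 0 + 0 = -¥82 billion.

-¥82 billion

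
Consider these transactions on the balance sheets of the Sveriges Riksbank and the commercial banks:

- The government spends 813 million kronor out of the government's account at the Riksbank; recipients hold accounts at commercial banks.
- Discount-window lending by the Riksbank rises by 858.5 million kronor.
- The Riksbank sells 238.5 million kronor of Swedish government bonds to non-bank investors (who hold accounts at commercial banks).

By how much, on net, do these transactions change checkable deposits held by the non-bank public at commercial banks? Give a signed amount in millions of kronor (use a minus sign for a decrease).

+574.5 million

Government spending 813 million kronor: non-bank counterparties' bank balances rise → +813M.
Discount-window loan 858.5 million kronor: the counterparty is a bank, so public deposits are unchanged → 0.
Asset sale (to non-banks) 238.5 million kronor: non-bank counterparties' bank balances fall → −238.5M.
Net: 813 + 0 − 238.5 = +574.5 million.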